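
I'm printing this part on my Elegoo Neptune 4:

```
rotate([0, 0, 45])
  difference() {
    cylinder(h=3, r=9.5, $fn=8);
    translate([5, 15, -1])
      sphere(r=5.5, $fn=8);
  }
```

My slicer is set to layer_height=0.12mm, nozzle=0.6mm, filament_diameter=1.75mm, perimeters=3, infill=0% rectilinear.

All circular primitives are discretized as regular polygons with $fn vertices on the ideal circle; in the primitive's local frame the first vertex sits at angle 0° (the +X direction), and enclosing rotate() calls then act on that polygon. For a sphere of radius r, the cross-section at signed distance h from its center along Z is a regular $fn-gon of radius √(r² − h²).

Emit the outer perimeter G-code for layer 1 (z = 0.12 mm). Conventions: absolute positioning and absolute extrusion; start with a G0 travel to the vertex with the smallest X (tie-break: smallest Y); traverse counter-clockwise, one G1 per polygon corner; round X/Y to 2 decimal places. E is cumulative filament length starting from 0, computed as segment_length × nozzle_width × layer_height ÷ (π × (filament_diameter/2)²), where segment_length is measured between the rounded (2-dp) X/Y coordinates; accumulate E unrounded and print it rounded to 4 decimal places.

At z = 0.12 mm: the r=9.5 cylinder gives a regular 8-gon of circumradius 9.5 (constant along its height); the sphere at (5, 15): section is a regular 8-gon, circumradius = √(r²−h²) = √(5.5²−1.12²) = 5.385; Subtracting the remaining from the first: starting from the r=9.5 cylinder, the r=5.5 sphere at (5, 15) misses the remaining region (no effect) — 1 connected region; (whole slice rotated 45° about Z — lengths, areas and connectivity unchanged). The outline is a single polygon with 8 vertices. Extrusion per mm of travel: 0.6 × 0.12 / (π × 0.875²) = 0.029934. Accumulating E over each segment gives final E = 1.7415.

G0 X-9.50 Y0.00 Z0.12
G1 X-6.72 Y-6.72 E0.2177
G1 X0.00 Y-9.50 E0.4354
G1 X6.72 Y-6.72 E0.6531
G1 X9.50 Y0.00 E0.8708
G1 X6.72 Y6.72 E1.0885
G1 X0.00 Y9.50 E1.3061
G1 X-6.72 Y6.72 E1.5238
G1 X-9.50 Y0.00 E1.7415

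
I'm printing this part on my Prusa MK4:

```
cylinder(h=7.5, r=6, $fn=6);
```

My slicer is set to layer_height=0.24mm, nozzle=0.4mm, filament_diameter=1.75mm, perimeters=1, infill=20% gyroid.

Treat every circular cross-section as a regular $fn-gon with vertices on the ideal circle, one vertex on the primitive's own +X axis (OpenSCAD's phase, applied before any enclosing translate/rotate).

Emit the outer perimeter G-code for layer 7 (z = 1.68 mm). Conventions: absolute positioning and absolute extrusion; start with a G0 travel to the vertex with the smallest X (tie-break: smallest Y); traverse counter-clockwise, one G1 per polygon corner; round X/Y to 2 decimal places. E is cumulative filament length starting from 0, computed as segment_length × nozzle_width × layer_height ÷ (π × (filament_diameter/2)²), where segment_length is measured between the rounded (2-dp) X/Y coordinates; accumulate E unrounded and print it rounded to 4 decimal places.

G0 X-6.00 Y0.00 Z1.68
G1 X-3.00 Y-5.20 E0.2396
G1 X3.00 Y-5.20 E0.4791
G1 X6.00 Y0.00 E0.7187
G1 X3.00 Y5.20 E0.9583
G1 X-3.00 Y5.20 E1.1978
G1 X-6.00 Y0.00 E1.4374

At z = 1.68 mm: the r=6 cylinder contributes a regular 6-gon of circumradius 6. The outline is a single polygon with 6 vertices. Extrusion per mm of travel: 0.4 × 0.24 / (π × 0.875²) = 0.039912. Accumulating E over each segment gives final E = 1.4374.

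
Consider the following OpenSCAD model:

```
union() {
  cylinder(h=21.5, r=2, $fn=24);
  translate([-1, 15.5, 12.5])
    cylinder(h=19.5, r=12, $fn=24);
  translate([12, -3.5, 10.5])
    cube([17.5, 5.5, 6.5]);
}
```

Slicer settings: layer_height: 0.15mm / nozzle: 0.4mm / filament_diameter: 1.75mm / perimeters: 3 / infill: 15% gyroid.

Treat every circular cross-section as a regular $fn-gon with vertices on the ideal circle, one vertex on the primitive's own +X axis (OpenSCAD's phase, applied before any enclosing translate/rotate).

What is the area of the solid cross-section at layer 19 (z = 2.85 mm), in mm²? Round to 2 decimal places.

12.42 mm²

At z = 2.85 mm: the r=2 cylinder gives a regular 24-gon of circumradius 2 (constant along its height) (area = (24/2)·2.000²·sin(360°/24) = 12.42 mm²); the cylinder at (-1, 15.5) does not reach this height (z outside [12.5, 32]); the cube at (12, -3.5) does not reach this height (z outside [10.5, 17]); Taking the union: only the r=2 cylinder is present, so the union is just that shape — area = 12.42 mm². Overall, the cross-section is a single solid region. Net area = 12.42 mm².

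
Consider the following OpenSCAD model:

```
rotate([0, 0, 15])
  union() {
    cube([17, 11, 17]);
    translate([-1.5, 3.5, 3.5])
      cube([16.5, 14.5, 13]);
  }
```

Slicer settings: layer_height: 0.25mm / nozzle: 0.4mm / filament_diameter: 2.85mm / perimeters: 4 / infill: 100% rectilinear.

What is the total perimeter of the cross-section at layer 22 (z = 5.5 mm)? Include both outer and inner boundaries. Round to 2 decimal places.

At z = 5.5 mm: the 17×11 cube contributes its full rectangle (perimeter 56.00 mm); the cube at (-1.5, 3.5) is present — its section is the full 16.5×14.5 rectangle (perimeter 62.00 mm); Taking the union: the regions partially overlap (shared area 112.50 mm²), so the edge portions inside another operand are dropped and the merged outline is re-measured after clipping — boundary = 73.00 mm; (whole slice rotated 15° about Z — lengths, areas and connectivity unchanged). Overall, the cross-section is a single solid region. Total boundary length (outer) = 73.00 mm.

73.00 mm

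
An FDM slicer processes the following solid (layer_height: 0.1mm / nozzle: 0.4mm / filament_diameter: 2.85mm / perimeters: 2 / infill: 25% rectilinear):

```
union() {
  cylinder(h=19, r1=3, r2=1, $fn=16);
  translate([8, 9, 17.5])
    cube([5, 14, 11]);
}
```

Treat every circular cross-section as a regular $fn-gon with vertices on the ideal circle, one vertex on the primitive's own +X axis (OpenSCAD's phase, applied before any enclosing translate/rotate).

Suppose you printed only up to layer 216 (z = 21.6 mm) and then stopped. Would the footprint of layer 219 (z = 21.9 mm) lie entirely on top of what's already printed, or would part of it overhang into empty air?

entirely on top

Compare the two slices. At z = 21.6: the cone is absent (z outside [0, 19]); the cube at (8, 9) is present — its section is the full 5×14 rectangle (area 70.00 mm²); Taking the union: only the 5×14 cube at (8, 9) is present, so the union is just that shape — area = 70.00 mm². At z = 21.9: the cone is absent (z outside [0, 19]); the 5×14 cube at (8, 9) contributes its full rectangle (area 70.00 mm²); Taking the union: only the 5×14 cube at (8, 9) is present, so the union is just that shape — area = 70.00 mm². Checking containment: the cross-section at z = 21.9 is a subset of the cross-section at z = 21.6.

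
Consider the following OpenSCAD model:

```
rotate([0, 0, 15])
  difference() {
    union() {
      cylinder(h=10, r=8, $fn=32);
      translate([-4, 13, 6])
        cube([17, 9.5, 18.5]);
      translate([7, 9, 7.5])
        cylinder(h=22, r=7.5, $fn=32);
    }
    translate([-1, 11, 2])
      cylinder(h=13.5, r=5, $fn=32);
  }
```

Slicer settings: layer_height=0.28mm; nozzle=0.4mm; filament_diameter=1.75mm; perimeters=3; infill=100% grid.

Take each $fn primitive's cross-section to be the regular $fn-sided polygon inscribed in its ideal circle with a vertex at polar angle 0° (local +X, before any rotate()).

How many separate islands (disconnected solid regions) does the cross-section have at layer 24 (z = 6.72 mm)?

2

At z = 6.72 mm: the cylinder: section is a regular 32-gon, circumradius r=8; the cube at (-4, 13) is present — its section is the full 17×9.5 rectangle; the cylinder at (7, 9) is absent (z outside [7.5, 29.5]); Taking the union: the 2 present regions are separate (no shared area or edge), so areas and boundary lengths simply add and each stays a separate island — 2 connected regions; the r=5 cylinder at (-1, 11) gives a regular 32-gon of circumradius 5 (constant along its height); After the difference (first − rest): starting from the result so far, the r=5 cylinder at (-1, 11) partially overlaps it — only the 26.30 mm² overlap (of its 78.04 mm²) is removed, clipping the outline — 2 connected regions; (rotated 15° about Z; rotation is an isometry so areas/perimeters/island counts are preserved). Overall, the cross-section has 2 separate islands. Island count = 2.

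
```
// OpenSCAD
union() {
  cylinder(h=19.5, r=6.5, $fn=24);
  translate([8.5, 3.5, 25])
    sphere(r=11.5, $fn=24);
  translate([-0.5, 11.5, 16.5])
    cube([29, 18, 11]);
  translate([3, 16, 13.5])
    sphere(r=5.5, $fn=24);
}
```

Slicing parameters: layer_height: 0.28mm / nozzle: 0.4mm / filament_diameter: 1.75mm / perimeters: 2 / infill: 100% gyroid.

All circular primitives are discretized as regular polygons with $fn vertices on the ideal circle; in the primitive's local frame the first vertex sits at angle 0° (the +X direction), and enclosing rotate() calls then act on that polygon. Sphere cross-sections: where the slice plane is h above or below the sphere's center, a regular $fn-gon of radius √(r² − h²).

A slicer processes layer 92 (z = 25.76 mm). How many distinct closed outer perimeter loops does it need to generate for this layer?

1

At z = 25.76 mm: the cylinder is not intersected at this z (z outside [0, 19.5]); the sphere at (8.5, 3.5): section is a regular 24-gon, circumradius = √(r²−h²) = √(11.5²−0.76²) = 11.475; the 29×18 cube at (-0.5, 11.5) contributes its full rectangle; the sphere at (3, 16) is absent (|z−center|=12.260 > r=5.5); Merging all regions: the regions partially overlap (shared area 38.26 mm²), so overlapping operands fuse into one piece — 1 connected region. The result has 1 disconnected region.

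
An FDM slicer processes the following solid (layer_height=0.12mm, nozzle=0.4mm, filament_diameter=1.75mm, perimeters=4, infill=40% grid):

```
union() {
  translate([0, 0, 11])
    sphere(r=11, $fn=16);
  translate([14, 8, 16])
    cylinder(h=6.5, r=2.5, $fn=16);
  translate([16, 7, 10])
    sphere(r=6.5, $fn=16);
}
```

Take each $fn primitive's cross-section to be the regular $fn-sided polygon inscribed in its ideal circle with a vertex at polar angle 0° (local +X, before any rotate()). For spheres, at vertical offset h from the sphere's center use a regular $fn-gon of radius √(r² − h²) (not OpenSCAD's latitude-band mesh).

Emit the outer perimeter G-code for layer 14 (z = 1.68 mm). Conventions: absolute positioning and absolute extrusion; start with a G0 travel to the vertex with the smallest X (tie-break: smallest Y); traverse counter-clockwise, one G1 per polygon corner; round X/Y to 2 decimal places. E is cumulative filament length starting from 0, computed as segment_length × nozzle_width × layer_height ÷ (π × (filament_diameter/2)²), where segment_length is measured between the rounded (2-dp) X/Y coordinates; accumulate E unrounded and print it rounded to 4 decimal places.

G0 X-5.84 Y0.00 Z1.68
G1 X-5.40 Y-2.24 E0.0456
G1 X-4.13 Y-4.13 E0.0910
G1 X-2.24 Y-5.40 E0.1364
G1 X0.00 Y-5.84 E0.1820
G1 X2.24 Y-5.40 E0.2275
G1 X4.13 Y-4.13 E0.2730
G1 X5.40 Y-2.24 E0.3184
G1 X5.84 Y0.00 E0.3640
G1 X5.40 Y2.24 E0.4095
G1 X4.13 Y4.13 E0.4550
G1 X2.24 Y5.40 E0.5004
G1 X0.00 Y5.84 E0.5460
G1 X-2.24 Y5.40 E0.5915
G1 X-4.13 Y4.13 E0.6370
G1 X-5.40 Y2.24 E0.6824
G1 X-5.84 Y0.00 E0.7280

At z = 1.68 mm: the r=11 sphere slices to a regular 16-gon of circumradius 5.843 (√(r²−h²) with h=9.32 from center); the cylinder at (14, 8) is not intersected at this z (z outside [16, 22.5]); the sphere at (16, 7) does not reach this height (|z−center|=8.320 > r=6.5); Taking the union: only the r=11 sphere is present, so the union is just that shape — 1 connected region. The outline is a single polygon with 16 vertices. Extrusion per mm of travel: 0.4 × 0.12 / (π × 0.875²) = 0.019956. Accumulating E over each segment gives final E = 0.7280.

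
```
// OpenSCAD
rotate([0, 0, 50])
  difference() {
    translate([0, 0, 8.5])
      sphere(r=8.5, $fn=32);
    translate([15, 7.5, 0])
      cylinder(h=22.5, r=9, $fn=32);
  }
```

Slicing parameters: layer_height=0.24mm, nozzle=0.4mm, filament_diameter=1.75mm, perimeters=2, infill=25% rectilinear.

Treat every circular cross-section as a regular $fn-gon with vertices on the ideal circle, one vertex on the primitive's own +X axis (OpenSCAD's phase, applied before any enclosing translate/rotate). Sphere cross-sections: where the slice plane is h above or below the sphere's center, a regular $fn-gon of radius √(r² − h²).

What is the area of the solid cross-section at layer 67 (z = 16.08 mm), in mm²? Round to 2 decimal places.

At z = 16.08 mm: the r=8.5 sphere slices to a regular 32-gon of circumradius 3.846 (√(r²−h²) with h=7.58 from center) (area = (32/2)·3.846²·sin(360°/32) = 46.18 mm²); the r=9 cylinder at (15, 7.5) gives a regular 32-gon of circumradius 9 (constant along its height) (area = (32/2)·9.000²·sin(360°/32) = 252.84 mm²); After the difference (first − rest): starting from the r=8.5 sphere (46.18 mm²), the r=9 cylinder at (15, 7.5) misses the remaining region (no effect) — area = 46.18 mm²; (whole slice rotated 50° about Z — lengths, areas and connectivity unchanged). Overall, the cross-section is a single solid region. Net area = 46.18 mm².

46.18 mm²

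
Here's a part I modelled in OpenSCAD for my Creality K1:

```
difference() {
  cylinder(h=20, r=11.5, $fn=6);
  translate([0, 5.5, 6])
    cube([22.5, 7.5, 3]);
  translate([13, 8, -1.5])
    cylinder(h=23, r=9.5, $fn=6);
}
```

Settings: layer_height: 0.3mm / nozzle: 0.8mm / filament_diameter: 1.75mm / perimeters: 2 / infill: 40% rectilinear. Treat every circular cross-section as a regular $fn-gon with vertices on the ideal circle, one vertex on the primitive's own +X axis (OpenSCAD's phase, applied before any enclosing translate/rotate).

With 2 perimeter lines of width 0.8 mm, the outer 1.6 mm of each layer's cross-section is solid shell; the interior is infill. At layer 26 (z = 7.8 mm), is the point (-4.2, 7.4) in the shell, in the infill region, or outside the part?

infill

At z = 7.8 mm: the r=11.5 cylinder contributes a regular 6-gon of circumradius 11.5; the 22.5×7.5 cube at (0, 5.5) contributes its full rectangle; the r=9.5 cylinder at (13, 8) contributes a regular 6-gon of circumradius 9.5; Subtracting the remaining from the first: starting from the r=11.5 cylinder, the 22.5×7.5 cube at (0, 5.5) partially overlaps it — only the 31.38 mm² overlap (of its 168.75 mm²) is removed, clipping the outline; the r=9.5 cylinder at (13, 8) partially overlaps it — only the 19.34 mm² overlap (of its 234.48 mm²) is removed, clipping the outline — 1 connected region. Overall, the cross-section is a single solid region. The nearest boundary edge runs (-5.75, 9.96)→(0.00, 9.96); distance from the point to it = 2.56 mm. The point is inside the cross-section and 2.56 mm from the nearest boundary — more than the 1.6 mm shell width (2 × 0.8), so it's in the infill interior.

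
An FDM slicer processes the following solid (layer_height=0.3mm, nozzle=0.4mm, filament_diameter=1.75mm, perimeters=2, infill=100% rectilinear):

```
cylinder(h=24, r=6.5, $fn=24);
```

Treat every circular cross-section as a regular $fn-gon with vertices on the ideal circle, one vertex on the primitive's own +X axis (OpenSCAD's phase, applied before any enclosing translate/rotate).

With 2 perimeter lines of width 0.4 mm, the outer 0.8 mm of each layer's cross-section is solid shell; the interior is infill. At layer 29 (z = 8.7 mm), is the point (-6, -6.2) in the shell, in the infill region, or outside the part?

At z = 8.7 mm: the cylinder: section is a regular 24-gon, circumradius r=6.5. Overall, the cross-section is a single solid region. The nearest boundary edge runs (-5.63, -3.25)→(-4.60, -4.60); distance from the point to it = 2.13 mm. The point is not inside any of the regions above, so it lies outside the cross-section (2.13 mm from the nearest boundary).

outside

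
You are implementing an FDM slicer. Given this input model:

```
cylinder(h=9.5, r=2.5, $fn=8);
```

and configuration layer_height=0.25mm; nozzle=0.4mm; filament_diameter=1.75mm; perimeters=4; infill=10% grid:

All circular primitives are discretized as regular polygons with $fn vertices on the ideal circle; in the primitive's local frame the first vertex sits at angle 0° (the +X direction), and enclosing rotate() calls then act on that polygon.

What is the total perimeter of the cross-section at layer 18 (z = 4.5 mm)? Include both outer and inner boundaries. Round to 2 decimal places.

15.31 mm

At z = 4.5 mm: the r=2.5 cylinder contributes a regular 8-gon of circumradius 2.5 (perimeter = 2·8·2.500·sin(180°/8) = 15.31 mm). Overall, the cross-section is a single solid region. Total boundary length (outer) = 15.31 mm.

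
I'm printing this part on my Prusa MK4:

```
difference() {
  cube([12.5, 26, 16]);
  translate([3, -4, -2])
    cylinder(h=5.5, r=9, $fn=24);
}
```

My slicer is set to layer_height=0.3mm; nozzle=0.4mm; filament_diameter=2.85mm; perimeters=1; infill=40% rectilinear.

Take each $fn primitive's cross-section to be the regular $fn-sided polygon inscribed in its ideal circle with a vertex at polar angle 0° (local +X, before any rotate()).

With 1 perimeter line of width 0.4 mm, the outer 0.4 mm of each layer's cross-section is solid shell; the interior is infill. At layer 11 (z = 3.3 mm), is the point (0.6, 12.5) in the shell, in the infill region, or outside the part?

At z = 3.3 mm: the 12.5×26 cube contributes its full rectangle; the r=9 cylinder at (3, -4) contributes a regular 24-gon of circumradius 9; After the difference (first − rest): starting from the 12.5×26 cube, the r=9 cylinder at (3, -4) partially overlaps it — only the 42.68 mm² overlap (of its 251.57 mm²) is removed, clipping the outline — 1 connected region. Overall, the cross-section is a single solid region. The nearest boundary edge runs (0.00, 4.42)→(0.00, 26.00); distance from the point to it = 0.60 mm. The point is inside the cross-section and 0.60 mm from the nearest boundary — more than the 0.4 mm shell width (1 × 0.4), so it's in the infill interior.

infill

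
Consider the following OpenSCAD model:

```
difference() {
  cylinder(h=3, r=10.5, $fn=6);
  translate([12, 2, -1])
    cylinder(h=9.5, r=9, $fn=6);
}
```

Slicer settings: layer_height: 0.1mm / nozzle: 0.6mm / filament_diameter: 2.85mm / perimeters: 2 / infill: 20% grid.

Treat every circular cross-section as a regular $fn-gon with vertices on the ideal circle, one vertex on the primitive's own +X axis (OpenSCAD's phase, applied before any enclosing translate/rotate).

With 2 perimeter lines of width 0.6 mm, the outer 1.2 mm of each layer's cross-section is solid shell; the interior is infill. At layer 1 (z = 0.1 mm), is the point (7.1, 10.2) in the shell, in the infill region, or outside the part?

outside

At z = 0.1 mm: the r=10.5 cylinder contributes a regular 6-gon of circumradius 10.5; the r=9 cylinder at (12, 2) contributes a regular 6-gon of circumradius 9; Taking the first minus the rest: starting from the r=10.5 cylinder, the r=9 cylinder at (12, 2) partially overlaps it — only the 47.56 mm² overlap (of its 210.44 mm²) is removed, clipping the outline — 1 connected region. Overall, the cross-section is a single solid region. The nearest boundary edge runs (-5.25, 9.09)→(5.25, 9.09); distance from the point to it = 2.16 mm. The point is not inside any of the regions above, so it lies outside the cross-section (2.16 mm from the nearest boundary).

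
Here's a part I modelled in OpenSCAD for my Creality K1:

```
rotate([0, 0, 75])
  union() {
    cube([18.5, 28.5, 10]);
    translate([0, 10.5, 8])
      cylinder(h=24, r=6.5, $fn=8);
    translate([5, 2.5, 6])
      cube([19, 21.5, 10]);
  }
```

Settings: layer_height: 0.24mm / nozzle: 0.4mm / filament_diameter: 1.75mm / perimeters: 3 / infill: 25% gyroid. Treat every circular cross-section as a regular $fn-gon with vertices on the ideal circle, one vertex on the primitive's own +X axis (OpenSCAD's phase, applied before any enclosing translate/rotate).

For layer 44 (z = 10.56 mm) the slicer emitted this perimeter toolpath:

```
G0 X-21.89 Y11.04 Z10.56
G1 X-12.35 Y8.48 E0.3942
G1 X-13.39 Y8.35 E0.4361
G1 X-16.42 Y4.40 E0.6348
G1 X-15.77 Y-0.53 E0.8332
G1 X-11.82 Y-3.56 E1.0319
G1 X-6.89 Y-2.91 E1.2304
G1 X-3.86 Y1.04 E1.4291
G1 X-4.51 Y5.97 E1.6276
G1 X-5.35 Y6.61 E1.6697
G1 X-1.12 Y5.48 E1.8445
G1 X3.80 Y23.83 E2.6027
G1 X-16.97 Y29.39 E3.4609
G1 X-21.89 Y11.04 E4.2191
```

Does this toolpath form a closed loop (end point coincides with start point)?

Start point (G0): (-21.89, 11.04). End point (last G1): the path returns to the start — closed.

yes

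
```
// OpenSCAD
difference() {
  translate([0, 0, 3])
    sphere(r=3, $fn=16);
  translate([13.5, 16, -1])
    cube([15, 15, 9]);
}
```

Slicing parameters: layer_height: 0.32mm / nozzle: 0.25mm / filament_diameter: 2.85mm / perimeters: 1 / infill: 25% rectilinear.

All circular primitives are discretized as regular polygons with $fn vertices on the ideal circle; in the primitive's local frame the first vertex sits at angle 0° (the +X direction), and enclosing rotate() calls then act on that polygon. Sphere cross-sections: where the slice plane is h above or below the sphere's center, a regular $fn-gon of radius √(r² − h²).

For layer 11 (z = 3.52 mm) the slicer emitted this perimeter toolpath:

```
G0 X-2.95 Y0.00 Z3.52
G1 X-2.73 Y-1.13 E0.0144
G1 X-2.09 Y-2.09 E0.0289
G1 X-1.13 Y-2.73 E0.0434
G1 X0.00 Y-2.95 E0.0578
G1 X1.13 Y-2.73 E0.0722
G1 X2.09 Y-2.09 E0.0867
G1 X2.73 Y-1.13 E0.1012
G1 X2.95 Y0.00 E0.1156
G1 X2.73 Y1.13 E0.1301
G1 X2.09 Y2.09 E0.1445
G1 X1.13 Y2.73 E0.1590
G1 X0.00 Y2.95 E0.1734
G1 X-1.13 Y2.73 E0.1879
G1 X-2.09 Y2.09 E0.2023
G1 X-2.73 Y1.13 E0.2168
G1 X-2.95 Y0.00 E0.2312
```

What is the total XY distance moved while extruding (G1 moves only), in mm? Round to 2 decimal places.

18.44 mm

Sum the Euclidean lengths of each G1 segment: total = 18.44 mm.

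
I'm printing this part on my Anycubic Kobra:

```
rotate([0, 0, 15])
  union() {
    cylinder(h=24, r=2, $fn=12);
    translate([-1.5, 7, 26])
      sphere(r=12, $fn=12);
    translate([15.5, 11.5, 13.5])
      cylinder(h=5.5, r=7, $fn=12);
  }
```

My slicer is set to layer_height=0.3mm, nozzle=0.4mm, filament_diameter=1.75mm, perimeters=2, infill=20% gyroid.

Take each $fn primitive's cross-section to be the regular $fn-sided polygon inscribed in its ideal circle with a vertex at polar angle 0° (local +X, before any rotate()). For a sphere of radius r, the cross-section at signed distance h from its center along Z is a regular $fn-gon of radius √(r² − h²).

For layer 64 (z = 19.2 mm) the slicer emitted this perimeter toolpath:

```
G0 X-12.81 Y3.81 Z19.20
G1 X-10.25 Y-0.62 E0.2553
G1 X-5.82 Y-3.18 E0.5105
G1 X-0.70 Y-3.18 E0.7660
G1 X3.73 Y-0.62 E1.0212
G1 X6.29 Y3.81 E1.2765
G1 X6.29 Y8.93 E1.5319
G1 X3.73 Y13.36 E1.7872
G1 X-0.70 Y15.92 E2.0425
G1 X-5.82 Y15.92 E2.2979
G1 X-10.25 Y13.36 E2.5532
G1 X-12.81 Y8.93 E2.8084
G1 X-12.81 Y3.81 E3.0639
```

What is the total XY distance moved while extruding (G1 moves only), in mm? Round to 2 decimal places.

Sum the Euclidean lengths of each G1 segment: total = 61.41 mm.

61.41 mm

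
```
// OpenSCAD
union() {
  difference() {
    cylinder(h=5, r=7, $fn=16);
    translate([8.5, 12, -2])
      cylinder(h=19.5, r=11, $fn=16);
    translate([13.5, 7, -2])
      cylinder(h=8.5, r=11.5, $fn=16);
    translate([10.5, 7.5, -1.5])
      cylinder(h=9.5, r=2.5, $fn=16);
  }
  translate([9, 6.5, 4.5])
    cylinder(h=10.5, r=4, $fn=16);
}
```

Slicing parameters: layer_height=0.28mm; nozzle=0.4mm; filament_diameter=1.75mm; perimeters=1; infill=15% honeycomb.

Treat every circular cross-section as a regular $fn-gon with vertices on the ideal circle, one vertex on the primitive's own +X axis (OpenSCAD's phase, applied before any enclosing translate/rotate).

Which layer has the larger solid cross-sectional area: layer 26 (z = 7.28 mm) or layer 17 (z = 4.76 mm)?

layer 17 (z = 4.76 mm)

Layer 26 (z = 7.28): the cylinder does not reach this height (z outside [0, 5]); the r=11 cylinder at (8.5, 12) contributes a regular 16-gon of circumradius 11 (area = (16/2)·11.000²·sin(360°/16) = 370.44 mm²); the cylinder at (13.5, 7) is not intersected at this z (z outside [-2, 6.5]); the r=2.5 cylinder at (10.5, 7.5) gives a regular 16-gon of circumradius 2.5 (constant along its height) (area = (16/2)·2.500²·sin(360°/16) = 19.13 mm²); Taking the first minus the rest: the first operand is absent here, so nothing remains; the r=4 cylinder at (9, 6.5) gives a regular 16-gon of circumradius 4 (constant along its height) (area = (16/2)·4.000²·sin(360°/16) = 48.98 mm²); Combining (union): only the r=4 cylinder at (9, 6.5) is present, so the union is just that shape — area = 48.98 mm². So its area = 48.98 mm². Layer 17 (z = 4.76): the r=7 cylinder contributes a regular 16-gon of circumradius 7 (area = (16/2)·7.000²·sin(360°/16) = 150.01 mm²); the r=11 cylinder at (8.5, 12) contributes a regular 16-gon of circumradius 11 (area = (16/2)·11.000²·sin(360°/16) = 370.44 mm²); the r=11.5 cylinder at (13.5, 7) gives a regular 16-gon of circumradius 11.5 (constant along its height) (area = (16/2)·11.500²·sin(360°/16) = 404.88 mm²); the r=2.5 cylinder at (10.5, 7.5) gives a regular 16-gon of circumradius 2.5 (constant along its height) (area = (16/2)·2.500²·sin(360°/16) = 19.13 mm²); Subtracting the remaining from the first: starting from the r=7 cylinder (150.01 mm²), the r=11 cylinder at (8.5, 12) partially overlaps it — only the 20.03 mm² overlap (of its 370.44 mm²) is removed, clipping the outline; the r=11.5 cylinder at (13.5, 7) partially overlaps it — only the 7.82 mm² overlap (of its 404.88 mm²) is removed, clipping the outline; the r=2.5 cylinder at (10.5, 7.5) misses the remaining region (no effect) — area = 122.16 mm²; the r=4 cylinder at (9, 6.5) contributes a regular 16-gon of circumradius 4 (area = (16/2)·4.000²·sin(360°/16) = 48.98 mm²); Merging all regions: the 2 present regions are separate (no shared area or edge), so areas and boundary lengths simply add and each stays a separate island — area = 171.14 mm². So its area = 171.14 mm². Layer 17 is larger (171.14 vs 48.98 mm²).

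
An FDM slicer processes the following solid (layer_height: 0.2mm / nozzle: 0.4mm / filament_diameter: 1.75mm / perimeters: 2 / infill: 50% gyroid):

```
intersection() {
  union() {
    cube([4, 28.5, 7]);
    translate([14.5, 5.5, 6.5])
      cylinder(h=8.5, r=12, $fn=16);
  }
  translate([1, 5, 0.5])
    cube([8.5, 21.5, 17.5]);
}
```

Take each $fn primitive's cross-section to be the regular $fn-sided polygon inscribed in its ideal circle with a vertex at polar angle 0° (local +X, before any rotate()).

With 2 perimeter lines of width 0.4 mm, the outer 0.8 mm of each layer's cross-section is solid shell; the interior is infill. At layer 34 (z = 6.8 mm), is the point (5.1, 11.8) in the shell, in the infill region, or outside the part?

shell

At z = 6.8 mm: the cube (footprint 4×28.5) is included at this height; the r=12 cylinder at (14.5, 5.5) contributes a regular 16-gon of circumradius 12; Combining (union): the regions partially overlap (shared area 10.10 mm²), so overlapping operands fuse into one piece — 1 connected region; the cube at (1, 5) (footprint 8.5×21.5) is included at this height; Keeping only the common overlap: the 8.5×21.5 cube at (1, 5) partially overlaps the result so far; clipping to the common part keeps 114.94 mm² — 1 connected region. Overall, the cross-section is a single solid region. The nearest boundary edge runs (4.00, 10.97)→(6.01, 13.99); distance from the point to it = 0.45 mm. The point is inside the cross-section, 0.45 mm from the nearest boundary — within the 0.8 mm shell band (2 × 0.4).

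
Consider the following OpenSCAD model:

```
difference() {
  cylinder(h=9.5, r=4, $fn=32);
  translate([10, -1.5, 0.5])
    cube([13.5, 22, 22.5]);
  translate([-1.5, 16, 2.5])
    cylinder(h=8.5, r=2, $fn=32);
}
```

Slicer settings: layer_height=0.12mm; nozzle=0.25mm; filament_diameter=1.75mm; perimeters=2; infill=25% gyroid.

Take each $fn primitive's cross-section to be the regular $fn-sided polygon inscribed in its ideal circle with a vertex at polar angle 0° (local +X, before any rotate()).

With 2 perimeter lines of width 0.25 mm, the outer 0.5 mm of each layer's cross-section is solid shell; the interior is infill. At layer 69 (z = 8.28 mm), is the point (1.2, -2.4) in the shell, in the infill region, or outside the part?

infill

At z = 8.28 mm: the r=4 cylinder contributes a regular 32-gon of circumradius 4; the cube at (10, -1.5) (footprint 13.5×22) is included at this height; the r=2 cylinder at (-1.5, 16) gives a regular 32-gon of circumradius 2 (constant along its height); Taking the first minus the rest: starting from the r=4 cylinder, the 13.5×22 cube at (10, -1.5) misses the remaining region (no effect); the r=2 cylinder at (-1.5, 16) misses the remaining region (no effect) — 1 connected region. Overall, the cross-section is a single solid region. The nearest boundary edge runs (2.22, -3.33)→(1.53, -3.70); distance from the point to it = 1.30 mm. The point is inside the cross-section and 1.30 mm from the nearest boundary — more than the 0.5 mm shell width (2 × 0.25), so it's in the infill interior.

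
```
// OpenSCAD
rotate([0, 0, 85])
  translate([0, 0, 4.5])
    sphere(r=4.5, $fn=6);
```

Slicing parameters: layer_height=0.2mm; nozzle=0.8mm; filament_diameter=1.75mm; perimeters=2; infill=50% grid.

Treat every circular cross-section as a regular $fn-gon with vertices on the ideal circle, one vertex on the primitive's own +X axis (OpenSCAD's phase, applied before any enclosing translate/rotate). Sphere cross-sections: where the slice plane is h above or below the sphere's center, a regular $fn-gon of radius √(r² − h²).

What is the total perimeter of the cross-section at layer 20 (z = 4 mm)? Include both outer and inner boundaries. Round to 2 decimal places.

At z = 4 mm: the r=4.5 sphere slices to a regular 6-gon of circumradius 4.472 (√(r²−h²) with h=0.5 from center) (perimeter = 2·6·4.472·sin(180°/6) = 26.83 mm); (rotated 85° about Z; rotation is an isometry so areas/perimeters/island counts are preserved). Overall, the cross-section is a single solid region. Total boundary length (outer) = 26.83 mm.

26.83 mm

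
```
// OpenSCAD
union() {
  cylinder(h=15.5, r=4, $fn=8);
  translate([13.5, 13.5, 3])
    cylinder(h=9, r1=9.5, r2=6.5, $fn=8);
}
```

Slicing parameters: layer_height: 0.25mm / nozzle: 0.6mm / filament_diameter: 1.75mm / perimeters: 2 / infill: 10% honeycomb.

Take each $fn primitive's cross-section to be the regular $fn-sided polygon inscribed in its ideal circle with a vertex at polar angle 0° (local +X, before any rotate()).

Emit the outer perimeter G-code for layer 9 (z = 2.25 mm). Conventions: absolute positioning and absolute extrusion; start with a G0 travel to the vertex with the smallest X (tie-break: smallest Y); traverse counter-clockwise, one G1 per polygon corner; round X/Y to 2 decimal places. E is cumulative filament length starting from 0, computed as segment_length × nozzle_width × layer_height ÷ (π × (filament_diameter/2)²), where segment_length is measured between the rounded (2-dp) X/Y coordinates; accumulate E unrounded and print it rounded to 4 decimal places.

At z = 2.25 mm: the cylinder: section is a regular 8-gon, circumradius r=4; the cone at (13.5, 13.5) is absent (z outside [3, 12]); Merging all regions: only the r=4 cylinder is present, so the union is just that shape — 1 connected region. The outline is a single polygon with 8 vertices. Extrusion per mm of travel: 0.6 × 0.25 / (π × 0.875²) = 0.062363. Accumulating E over each segment gives final E = 1.5278.

G0 X-4.00 Y0.00 Z2.25
G1 X-2.83 Y-2.83 E0.1910
G1 X0.00 Y-4.00 E0.3819
G1 X2.83 Y-2.83 E0.5729
G1 X4.00 Y0.00 E0.7639
G1 X2.83 Y2.83 E0.9549
G1 X0.00 Y4.00 E1.1458
G1 X-2.83 Y2.83 E1.3368
G1 X-4.00 Y0.00 E1.5278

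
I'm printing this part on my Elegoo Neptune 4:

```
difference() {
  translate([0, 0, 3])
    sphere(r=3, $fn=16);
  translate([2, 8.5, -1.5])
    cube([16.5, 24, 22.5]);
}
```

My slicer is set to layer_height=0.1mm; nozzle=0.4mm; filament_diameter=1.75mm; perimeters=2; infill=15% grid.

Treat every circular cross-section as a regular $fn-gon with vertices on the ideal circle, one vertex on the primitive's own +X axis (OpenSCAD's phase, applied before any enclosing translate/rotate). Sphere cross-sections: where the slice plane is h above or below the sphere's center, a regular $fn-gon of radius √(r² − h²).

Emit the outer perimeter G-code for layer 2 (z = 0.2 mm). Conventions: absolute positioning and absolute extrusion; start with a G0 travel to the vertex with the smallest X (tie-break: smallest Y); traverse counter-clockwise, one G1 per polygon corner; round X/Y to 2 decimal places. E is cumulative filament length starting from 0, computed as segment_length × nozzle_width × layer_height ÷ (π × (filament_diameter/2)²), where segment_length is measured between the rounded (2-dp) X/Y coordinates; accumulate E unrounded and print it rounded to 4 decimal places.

At z = 0.2 mm: the r=3 sphere contributes a regular 16-gon of circumradius √(3²−2.8²) = 1.077; the cube at (2, 8.5) is present — its section is the full 16.5×24 rectangle; After the difference (first − rest): starting from the r=3 sphere, the 16.5×24 cube at (2, 8.5) misses the remaining region (no effect) — 1 connected region. The outline is a single polygon with 16 vertices. Extrusion per mm of travel: 0.4 × 0.1 / (π × 0.875²) = 0.016630. Accumulating E over each segment gives final E = 0.1120.

G0 X-1.08 Y0.00 Z0.20
G1 X-1.00 Y-0.41 E0.0069
G1 X-0.76 Y-0.76 E0.0140
G1 X-0.41 Y-1.00 E0.0211
G1 X0.00 Y-1.08 E0.0280
G1 X0.41 Y-1.00 E0.0350
G1 X0.76 Y-0.76 E0.0420
G1 X1.00 Y-0.41 E0.0491
G1 X1.08 Y0.00 E0.0560
G1 X1.00 Y0.41 E0.0630
G1 X0.76 Y0.76 E0.0700
G1 X0.41 Y1.00 E0.0771
G1 X0.00 Y1.08 E0.0840
G1 X-0.41 Y1.00 E0.0910
G1 X-0.76 Y0.76 E0.0980
G1 X-1.00 Y0.41 E0.1051
G1 X-1.08 Y0.00 E0.1120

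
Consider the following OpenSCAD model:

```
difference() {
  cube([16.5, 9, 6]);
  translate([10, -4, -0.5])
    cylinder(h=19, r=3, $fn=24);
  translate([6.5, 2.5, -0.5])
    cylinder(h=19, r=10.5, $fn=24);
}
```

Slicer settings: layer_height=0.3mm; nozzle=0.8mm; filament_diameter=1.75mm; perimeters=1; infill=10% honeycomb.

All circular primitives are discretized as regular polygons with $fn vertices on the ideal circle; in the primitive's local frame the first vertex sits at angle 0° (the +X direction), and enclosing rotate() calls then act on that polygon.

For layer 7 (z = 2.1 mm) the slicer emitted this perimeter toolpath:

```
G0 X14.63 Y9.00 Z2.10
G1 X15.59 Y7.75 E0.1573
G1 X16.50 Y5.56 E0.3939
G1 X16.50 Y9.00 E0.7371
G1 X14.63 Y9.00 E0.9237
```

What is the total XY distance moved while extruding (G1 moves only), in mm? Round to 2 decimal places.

Sum the Euclidean lengths of each G1 segment: total = 9.26 mm.

9.26 mm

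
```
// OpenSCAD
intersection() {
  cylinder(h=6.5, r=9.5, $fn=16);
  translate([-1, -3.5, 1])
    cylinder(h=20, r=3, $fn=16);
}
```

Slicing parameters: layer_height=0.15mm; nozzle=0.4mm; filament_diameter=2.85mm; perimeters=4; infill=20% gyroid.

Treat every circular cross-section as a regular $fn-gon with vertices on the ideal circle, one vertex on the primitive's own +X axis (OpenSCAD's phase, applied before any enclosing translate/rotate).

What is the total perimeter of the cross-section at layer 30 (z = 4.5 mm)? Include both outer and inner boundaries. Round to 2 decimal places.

At z = 4.5 mm: the r=9.5 cylinder contributes a regular 16-gon of circumradius 9.5 (perimeter = 2·16·9.500·sin(180°/16) = 59.31 mm); the r=3 cylinder at (-1, -3.5) gives a regular 16-gon of circumradius 3 (constant along its height) (perimeter = 2·16·3.000·sin(180°/16) = 18.73 mm); Keeping only the common overlap: the r=3 cylinder at (-1, -3.5) lies inside the r=9.5 cylinder, so the common part is the r=3 cylinder at (-1, -3.5) itself — boundary = 18.73 mm. Overall, the cross-section is a single solid region. Total boundary length (outer) = 18.73 mm.

18.73 mm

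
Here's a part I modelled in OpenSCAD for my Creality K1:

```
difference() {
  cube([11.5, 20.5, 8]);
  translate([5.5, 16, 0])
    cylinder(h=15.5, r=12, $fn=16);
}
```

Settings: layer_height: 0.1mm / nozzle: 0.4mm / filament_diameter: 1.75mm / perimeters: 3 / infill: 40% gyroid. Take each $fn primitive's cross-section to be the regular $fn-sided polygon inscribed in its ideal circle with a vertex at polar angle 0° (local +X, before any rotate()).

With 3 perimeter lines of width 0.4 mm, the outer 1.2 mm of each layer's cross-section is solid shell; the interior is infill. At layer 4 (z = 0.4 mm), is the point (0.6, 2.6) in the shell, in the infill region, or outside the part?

At z = 0.4 mm: the cube (footprint 11.5×20.5) is included at this height; the cylinder at (5.5, 16): section is a regular 16-gon, circumradius r=12; After the difference (first − rest): starting from the 11.5×20.5 cube, the r=12 cylinder at (5.5, 16) partially overlaps it — only the 182.50 mm² overlap (of its 440.85 mm²) is removed, clipping the outline — 1 connected region. Overall, the cross-section is a single solid region. The nearest boundary edge runs (0.00, 0.00)→(0.00, 5.52); distance from the point to it = 0.60 mm. The point is inside the cross-section, 0.60 mm from the nearest boundary — within the 1.2 mm shell band (3 × 0.4).

shell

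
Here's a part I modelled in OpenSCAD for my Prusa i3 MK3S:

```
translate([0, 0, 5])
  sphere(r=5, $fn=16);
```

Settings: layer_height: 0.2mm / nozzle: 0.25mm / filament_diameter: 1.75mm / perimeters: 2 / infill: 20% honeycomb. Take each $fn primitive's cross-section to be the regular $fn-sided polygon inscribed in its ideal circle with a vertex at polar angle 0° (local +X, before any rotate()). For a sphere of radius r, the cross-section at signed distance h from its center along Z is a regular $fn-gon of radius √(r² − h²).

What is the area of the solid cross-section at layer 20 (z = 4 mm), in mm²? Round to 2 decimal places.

73.48 mm²

At z = 4 mm: the r=5 sphere slices to a regular 16-gon of circumradius 4.899 (√(r²−h²) with h=1 from center) (area = (16/2)·4.899²·sin(360°/16) = 73.48 mm²). Overall, the cross-section is a single solid region. Net area = 73.48 mm².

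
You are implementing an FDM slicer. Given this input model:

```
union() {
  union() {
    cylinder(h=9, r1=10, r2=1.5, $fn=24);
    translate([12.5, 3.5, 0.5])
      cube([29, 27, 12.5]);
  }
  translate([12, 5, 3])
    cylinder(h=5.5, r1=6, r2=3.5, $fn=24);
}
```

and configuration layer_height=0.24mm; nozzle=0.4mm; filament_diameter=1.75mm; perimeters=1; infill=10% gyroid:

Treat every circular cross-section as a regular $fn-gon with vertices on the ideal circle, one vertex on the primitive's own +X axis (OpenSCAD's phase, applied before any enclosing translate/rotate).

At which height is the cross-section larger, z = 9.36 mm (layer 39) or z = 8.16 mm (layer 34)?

layer 34 (z = 8.16 mm)

Layer 39 (z = 9.36): the cone is not intersected at this z (z outside [0, 9]); the 29×27 cube at (12.5, 3.5) contributes its full rectangle (area 783.00 mm²); Merging all regions: only the 29×27 cube at (12.5, 3.5) is present, so the union is just that shape — area = 783.00 mm²; the cone at (12, 5) is not intersected at this z (z outside [3, 8.5]); Combining (union): only that combined region is present, so the union is just that shape — area = 783.00 mm². So its area = 783.00 mm². Layer 34 (z = 8.16): the cone (r1=10→r2=1.5) has section circumradius 2.293 here — a regular 24-gon (area = (24/2)·2.293²·sin(360°/24) = 16.33 mm²); the 29×27 cube at (12.5, 3.5) contributes its full rectangle (area 783.00 mm²); Taking the union: the 2 present regions are separate (no shared area or edge), so areas and boundary lengths simply add and each stays a separate island — area = 799.33 mm²; the cone at (12, 5): at t=0.938 of its height the radius interpolates to r₁+(r₂−r₁)t = 3.655, giving a regular 24-gon of that circumradius (area = (24/2)·3.655²·sin(360°/24) = 41.48 mm²); Taking the union: the regions partially overlap — summed areas 840.82 mm² minus the doubly-counted overlap 13.10 mm² gives 827.72 mm² — area = 827.72 mm². So its area = 827.72 mm². Layer 34 is larger (827.72 vs 783.00 mm²).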